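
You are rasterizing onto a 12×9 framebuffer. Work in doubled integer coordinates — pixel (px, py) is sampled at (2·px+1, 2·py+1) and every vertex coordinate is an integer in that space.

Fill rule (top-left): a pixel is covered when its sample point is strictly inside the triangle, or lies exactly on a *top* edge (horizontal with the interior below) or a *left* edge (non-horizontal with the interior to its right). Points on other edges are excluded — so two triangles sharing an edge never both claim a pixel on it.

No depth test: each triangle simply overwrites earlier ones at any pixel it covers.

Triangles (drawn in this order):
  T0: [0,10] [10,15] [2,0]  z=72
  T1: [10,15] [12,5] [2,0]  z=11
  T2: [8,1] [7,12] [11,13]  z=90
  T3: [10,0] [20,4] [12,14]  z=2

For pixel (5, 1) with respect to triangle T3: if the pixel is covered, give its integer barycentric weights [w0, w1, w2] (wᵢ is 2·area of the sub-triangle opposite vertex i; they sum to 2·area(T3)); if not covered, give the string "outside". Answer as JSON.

T0:
  2·area = 110  (B↔C swapped to make it positive)
  edge (0, 10)→(2, 0): d=(2,-10) top-left  bias=+0
  edge (2, 0)→(10, 15): d=(8,15) right/bottom  bias=-1
  edge (10, 15)→(0, 10): d=(-10,-5) top-left  bias=+0
    (1,1)@(3, 3): e=[16,9,85] → █
    (2,1)@(5, 3): e=[36,-21,95] → ·
    (0,2)@(1, 5): e=[0,55,55] → █  [on edge]
    (2,2)@(5, 5): e=[40,-5,75] → ·
    (0,3)@(1, 7): e=[4,71,35] → █
    (2,3)@(5, 7): e=[44,11,55] → █
    (3,3)@(7, 7): e=[64,-19,65] → ·
    (0,4)@(1, 9): e=[8,87,15] → █
    (3,4)@(7, 9): e=[68,-3,45] → ·
    (0,5)@(1, 11): e=[12,103,-5] → ·
    (1,5)@(3, 11): e=[32,73,5] → █
    (3,5)@(7, 11): e=[72,13,25] → █
  covered (13 px):
    · · · · · · · · · · · ·
    · █ · · · · · · · · · ·
    █ █ · · · · · · · · · ·
    █ █ █ · · · · · · · · ·
    █ █ █ · · · · · · · · ·
    · █ █ █ · · · · · · · ·
    · · · █ · · · · · · · ·
    · · · · · · · · · · · ·
    · · · · · · · · · · · ·
T1:
  2·area = 110  (B↔C swapped to make it positive)
  edge (10, 15)→(2, 0): d=(-8,-15) top-left  bias=+0
  edge (2, 0)→(12, 5): d=(10,5) right/bottom  bias=-1
  edge (12, 5)→(10, 15): d=(-2,10) right/bottom  bias=-1
    (1,0)@(3, 1): e=[7,5,98] → █
    (2,0)@(5, 1): e=[37,-5,78] → ·
    (1,1)@(3, 3): e=[-9,25,94] → ·
    (2,1)@(5, 3): e=[21,15,74] → █
    (3,1)@(7, 3): e=[51,5,54] → █
    (4,1)@(9, 3): e=[81,-5,34] → ·
    (2,2)@(5, 5): e=[5,35,70] → █
    (4,2)@(9, 5): e=[65,15,30] → █
    (5,2)@(11, 5): e=[95,5,10] → █
    (6,2)@(13, 5): e=[125,-5,-10] → ·
    (2,3)@(5, 7): e=[-11,55,66] → ·
    (3,3)@(7, 7): e=[19,45,46] → █
  covered (15 px):
    · █ · · · · · · · · · ·
    · · █ █ · · · · · · · ·
    · · █ █ █ █ · · · · · ·
    · · · █ █ █ · · · · · ·
    · · · █ █ █ · · · · · ·
    · · · · █ · · · · · · ·
    · · · · █ · · · · · · ·
    · · · · · · · · · · · ·
    · · · · · · · · · · · ·
T2:
  2·area = 45  (B↔C swapped to make it positive)
  edge (8, 1)→(11, 13): d=(3,12) right/bottom  bias=-1
  edge (11, 13)→(7, 12): d=(-4,-1) top-left  bias=+0
  edge (7, 12)→(8, 1): d=(1,-11) top-left  bias=+0
    (4,2)@(9, 5): e=[0,30,15] → ·  [on edge]
    (4,3)@(9, 7): e=[6,22,17] → █
    (5,3)@(11, 7): e=[-18,24,39] → ·
    (4,4)@(9, 9): e=[12,14,19] → █
    (5,4)@(11, 9): e=[-12,16,41] → ·
    (1,5)@(3, 11): e=[90,0,-45] → ·  [on edge]
    (4,5)@(9, 11): e=[18,6,21] → █
    (5,5)@(11, 11): e=[-6,8,43] → ·
    (4,6)@(9, 13): e=[24,-2,23] → ·
    (5,6)@(11, 13): e=[0,0,45] → ·  [on edge]
    (9,7)@(19, 15): e=[-90,0,135] → ·  [on edge]
  covered (3 px):
    · · · · · · · · · · · ·
    · · · · · · · · · · · ·
    · · · · · · · · · · · ·
    · · · · █ · · · · · · ·
    · · · · █ · · · · · · ·
    · · · · █ · · · · · · ·
    · · · · · · · · · · · ·
    · · · · · · · · · · · ·
    · · · · · · · · · · · ·
T3:
  2·area = 132
  edge (10, 0)→(20, 4): d=(10,4) right/bottom  bias=-1
  edge (20, 4)→(12, 14): d=(-8,10) right/bottom  bias=-1
  edge (12, 14)→(10, 0): d=(-2,-14) top-left  bias=+0
    (5,0)@(11, 1): e=[6,114,12] → █
    (6,0)@(13, 1): e=[-2,94,40] → ·
    (5,1)@(11, 3): e=[26,98,8] → █
    (6,1)@(13, 3): e=[18,78,36] → █
    (7,1)@(15, 3): e=[10,58,64] → █
    (8,1)@(17, 3): e=[2,38,92] → █
    (9,1)@(19, 3): e=[-6,18,120] → ·
    (5,2)@(11, 5): e=[46,82,4] → █
    (9,2)@(19, 5): e=[14,2,116] → █
    (10,2)@(21, 5): e=[6,-18,144] → ·
    (5,3)@(11, 7): e=[66,66,0] → █  [on edge]
    (9,3)@(19, 7): e=[34,-14,112] → ·
  covered (17 px):
    · · · · · █ · · · · · ·
    · · · · · █ █ █ █ · · ·
    · · · · · █ █ █ █ █ · ·
    · · · · · █ █ █ █ · · ·
    · · · · · · █ █ · · · ·
    · · · · · · █ · · · · ·
    · · · · · · · · · · · ·
    · · · · · · · · · · · ·
    · · · · · · · · · · · ·

Final: [98,8,26]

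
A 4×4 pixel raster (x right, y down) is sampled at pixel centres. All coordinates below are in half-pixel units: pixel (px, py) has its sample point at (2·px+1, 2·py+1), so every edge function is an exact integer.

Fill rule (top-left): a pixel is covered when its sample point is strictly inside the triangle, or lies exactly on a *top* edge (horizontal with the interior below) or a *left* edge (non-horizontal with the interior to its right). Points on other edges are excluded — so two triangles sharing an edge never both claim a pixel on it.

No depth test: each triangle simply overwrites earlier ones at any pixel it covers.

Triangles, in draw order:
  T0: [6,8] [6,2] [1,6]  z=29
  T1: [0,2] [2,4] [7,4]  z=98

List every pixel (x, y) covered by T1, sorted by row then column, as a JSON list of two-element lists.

T0:
  2·area = 30  (B↔C swapped to make it positive)
  edge (6, 8)→(1, 6): d=(-5,-2) top-left  bias=+0
  edge (1, 6)→(6, 2): d=(5,-4) top-left  bias=+0
  edge (6, 2)→(6, 8): d=(0,6) right/bottom  bias=-1
    (2,1)@(5, 3): e=[23,1,6] → X
    (3,1)@(7, 3): e=[27,9,-6] → .
    (1,2)@(3, 5): e=[9,3,18] → X
    (3,2)@(7, 5): e=[17,19,-6] → .
    (1,3)@(3, 7): e=[-1,13,18] → .
    (2,3)@(5, 7): e=[3,21,6] → X
    (3,3)@(7, 7): e=[7,29,-6] → .
  covered (4 px):
    . . . .
    . . X .
    . X X .
    . . X .
T1:
  2·area = 10  (B↔C swapped to make it positive)
  edge (0, 2)→(7, 4): d=(7,2) right/bottom  bias=-1
  edge (7, 4)→(2, 4): d=(-5,0) right/bottom  bias=-1
  edge (2, 4)→(0, 2): d=(-2,-2) top-left  bias=+0
    (0,1)@(1, 3): e=[5,5,0] → X  [on edge]
    (1,1)@(3, 3): e=[1,5,4] → X
    (2,1)@(5, 3): e=[-3,5,8] → .
    (0,2)@(1, 5): e=[19,-5,-4] → .
    (1,2)@(3, 5): e=[15,-5,0] → .  [on edge]
    (2,3)@(5, 7): e=[25,-15,0] → .  [on edge]
  covered (2 px):
    . . . .
    X X . .
    . . . .
    . . . .

Result: [[0,1],[1,1]]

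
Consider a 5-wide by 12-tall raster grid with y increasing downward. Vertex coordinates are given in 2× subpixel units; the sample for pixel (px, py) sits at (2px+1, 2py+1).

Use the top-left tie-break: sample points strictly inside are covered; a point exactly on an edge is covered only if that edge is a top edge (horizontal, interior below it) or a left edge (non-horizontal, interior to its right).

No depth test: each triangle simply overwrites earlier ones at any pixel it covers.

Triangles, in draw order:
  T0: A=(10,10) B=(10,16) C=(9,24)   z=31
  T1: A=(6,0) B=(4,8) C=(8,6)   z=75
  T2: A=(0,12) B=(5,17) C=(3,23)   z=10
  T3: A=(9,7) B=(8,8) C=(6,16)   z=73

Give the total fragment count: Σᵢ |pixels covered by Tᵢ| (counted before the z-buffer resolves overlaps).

T0:
  2·area = 6
  edge (10, 10)→(10, 16): d=(0,6) right/bottom  bias=-1
  edge (10, 16)→(9, 24): d=(-1,8) right/bottom  bias=-1
  edge (9, 24)→(10, 10): d=(1,-14) top-left  bias=+0
  covered (0 px):
    · · · · ·
    · · · · ·
    · · · · ·
    · · · · ·
    · · · · ·
    · · · · ·
    · · · · ·
    · · · · ·
    · · · · ·
    · · · · ·
    · · · · ·
    · · · · ·
T1:
  2·area = 28  (B↔C swapped to make it positive)
  edge (6, 0)→(8, 6): d=(2,6) right/bottom  bias=-1
  edge (8, 6)→(4, 8): d=(-4,2) right/bottom  bias=-1
  edge (4, 8)→(6, 0): d=(2,-8) top-left  bias=+0
    (3,1)@(7, 3): e=[0,14,14] → ·  [on edge]
    (2,2)@(5, 5): e=[16,10,2] → #
    (3,2)@(7, 5): e=[4,6,18] → #
    (4,2)@(9, 5): e=[-8,2,34] → ·
    (2,3)@(5, 7): e=[20,2,6] → #
    (3,3)@(7, 7): e=[8,-2,22] → ·
    (2,4)@(5, 9): e=[24,-6,10] → ·
    (4,4)@(9, 9): e=[0,-14,42] → ·  [on edge]
  covered (3 px):
    · · · · ·
    · · · · ·
    · · # # ·
    · · # · ·
    · · · · ·
    · · · · ·
    · · · · ·
    · · · · ·
    · · · · ·
    · · · · ·
    · · · · ·
    · · · · ·
T2:
  2·area = 40
  edge (0, 12)→(5, 17): d=(5,5) right/bottom  bias=-1
  edge (5, 17)→(3, 23): d=(-2,6) right/bottom  bias=-1
  edge (3, 23)→(0, 12): d=(-3,-11) top-left  bias=+0
    (4,2)@(9, 5): e=[-80,0,120] → ·  [on edge]
    (3,5)@(7, 11): e=[-40,0,80] → ·  [on edge]
    (0,6)@(1, 13): e=[0,32,8] → ·  [on edge]
    (0,7)@(1, 15): e=[10,28,2] → #
    (1,7)@(3, 15): e=[0,16,24] → ·  [on edge]
    (0,8)@(1, 17): e=[20,24,-4] → ·
    (1,8)@(3, 17): e=[10,12,18] → #
    (2,8)@(5, 17): e=[0,0,40] → ·  [on edge]
    (1,9)@(3, 19): e=[20,8,12] → #
    (2,9)@(5, 19): e=[10,-4,34] → ·
    (3,9)@(7, 19): e=[0,-16,56] → ·  [on edge]
    (1,10)@(3, 21): e=[30,4,6] → #
    (4,10)@(9, 21): e=[0,-32,72] → ·  [on edge]
    (1,11)@(3, 23): e=[40,0,0] → ·  [on edge]
  covered (4 px):
    · · · · ·
    · · · · ·
    · · · · ·
    · · · · ·
    · · · · ·
    · · · · ·
    · · · · ·
    # · · · ·
    · # · · ·
    · # · · ·
    · # · · ·
    · · · · ·
T3:
  2·area = 6  (B↔C swapped to make it positive)
  edge (9, 7)→(6, 16): d=(-3,9) right/bottom  bias=-1
  edge (6, 16)→(8, 8): d=(2,-8) top-left  bias=+0
  edge (8, 8)→(9, 7): d=(1,-1) top-left  bias=+0
    (4,3)@(9, 7): e=[0,6,0] → ·  [on edge]
    (3,4)@(7, 9): e=[12,-6,0] → ·  [on edge]
    (2,5)@(5, 11): e=[24,-18,0] → ·  [on edge]
    (1,6)@(3, 13): e=[36,-30,0] → ·  [on edge]
    (3,6)@(7, 13): e=[0,2,4] → ·  [on edge]
    (0,7)@(1, 15): e=[48,-42,0] → ·  [on edge]
    (2,9)@(5, 19): e=[0,-2,8] → ·  [on edge]
  covered (0 px):
    · · · · ·
    · · · · ·
    · · · · ·
    · · · · ·
    · · · · ·
    · · · · ·
    · · · · ·
    · · · · ·
    · · · · ·
    · · · · ·
    · · · · ·
    · · · · ·

Answer: 7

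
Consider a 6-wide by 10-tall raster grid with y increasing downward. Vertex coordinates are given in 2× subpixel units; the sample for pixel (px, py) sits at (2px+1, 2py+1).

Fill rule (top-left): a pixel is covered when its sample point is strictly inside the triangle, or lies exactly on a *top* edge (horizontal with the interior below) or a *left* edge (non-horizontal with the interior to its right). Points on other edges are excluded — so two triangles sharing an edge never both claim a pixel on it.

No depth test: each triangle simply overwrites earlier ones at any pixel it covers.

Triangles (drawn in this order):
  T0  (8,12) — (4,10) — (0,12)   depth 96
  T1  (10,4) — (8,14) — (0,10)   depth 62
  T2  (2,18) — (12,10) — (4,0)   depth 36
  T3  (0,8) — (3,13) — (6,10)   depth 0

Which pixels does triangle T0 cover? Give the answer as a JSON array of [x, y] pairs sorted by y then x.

T0:
  2·area = 16  (B↔C swapped to make it positive)
  edge (8, 12)→(0, 12): d=(-8,0) right/bottom  bias=-1
  edge (0, 12)→(4, 10): d=(4,-2) top-left  bias=+0
  edge (4, 10)→(8, 12): d=(4,2) right/bottom  bias=-1
    (1,5)@(3, 11): e=[8,2,6] → X
    (2,5)@(5, 11): e=[8,6,2] → X
    (3,5)@(7, 11): e=[8,10,-2] → .
    (1,6)@(3, 13): e=[-8,10,14] → .
    (2,6)@(5, 13): e=[-8,14,10] → .
  covered (2 px):
    . . . . . .
    . . . . . .
    . . . . . .
    . . . . . .
    . . . . . .
    . X X . . .
    . . . . . .
    . . . . . .
    . . . . . .
    . . . . . .
T1:
  2·area = 88
  edge (10, 4)→(8, 14): d=(-2,10) right/bottom  bias=-1
  edge (8, 14)→(0, 10): d=(-8,-4) top-left  bias=+0
  edge (0, 10)→(10, 4): d=(10,-6) top-left  bias=+0
    (4,2)@(9, 5): e=[8,76,4] → X
    (5,2)@(11, 5): e=[-12,84,16] → .
    (2,3)@(5, 7): e=[44,44,0] → X  [on edge]
    (3,3)@(7, 7): e=[24,52,12] → X
    (5,3)@(11, 7): e=[-16,68,36] → .
    (1,4)@(3, 9): e=[60,20,8] → X
    (4,4)@(9, 9): e=[0,44,44] → .  [on edge]
    (1,5)@(3, 11): e=[56,4,28] → X
    (4,5)@(9, 11): e=[-4,28,64] → .
    (1,6)@(3, 13): e=[52,-12,48] → .
    (2,6)@(5, 13): e=[32,-4,60] → .
    (3,6)@(7, 13): e=[12,4,72] → X
    (3,9)@(7, 19): e=[0,-44,132] → .  [on edge]
  covered (11 px):
    . . . . . .
    . . . . . .
    . . . . X .
    . . X X X .
    . X X X . .
    . X X X . .
    . . . X . .
    . . . . . .
    . . . . . .
    . . . . . .
T2:
  2·area = 164  (B↔C swapped to make it positive)
  edge (2, 18)→(4, 0): d=(2,-18) top-left  bias=+0
  edge (4, 0)→(12, 10): d=(8,10) right/bottom  bias=-1
  edge (12, 10)→(2, 18): d=(-10,8) right/bottom  bias=-1
    (2,1)@(5, 3): e=[24,14,126] → X
    (3,1)@(7, 3): e=[60,-6,110] → .
    (2,2)@(5, 5): e=[28,30,106] → X
    (3,2)@(7, 5): e=[64,10,90] → X
    (4,2)@(9, 5): e=[100,-10,74] → .
    (2,3)@(5, 7): e=[32,46,86] → X
    (4,3)@(9, 7): e=[104,6,54] → X
    (5,3)@(11, 7): e=[140,-14,38] → .
    (1,4)@(3, 9): e=[0,82,82] → X  [on edge]
    (5,4)@(11, 9): e=[144,2,18] → X
    (1,5)@(3, 11): e=[4,98,62] → X
    (5,5)@(11, 11): e=[148,18,-2] → .
  covered (21 px):
    . . . . . .
    . . X . . .
    . . X X . .
    . . X X X .
    . X X X X X
    . X X X X .
    . X X X . .
    . X X . . .
    . X . . . .
    . . . . . .
T3:
  2·area = 24  (B↔C swapped to make it positive)
  edge (0, 8)→(6, 10): d=(6,2) right/bottom  bias=-1
  edge (6, 10)→(3, 13): d=(-3,3) right/bottom  bias=-1
  edge (3, 13)→(0, 8): d=(-3,-5) top-left  bias=+0
    (5,2)@(11, 5): e=[-40,0,64] → .  [on edge]
    (4,3)@(9, 7): e=[-24,0,48] → .  [on edge]
    (0,4)@(1, 9): e=[4,18,2] → X
    (1,4)@(3, 9): e=[0,12,12] → .  [on edge]
    (3,4)@(7, 9): e=[-8,0,32] → .  [on edge]
    (0,5)@(1, 11): e=[16,12,-4] → .
    (1,5)@(3, 11): e=[12,6,6] → X
    (2,5)@(5, 11): e=[8,0,16] → .  [on edge]
    (4,5)@(9, 11): e=[0,-12,36] → .  [on edge]
    (1,6)@(3, 13): e=[24,0,0] → .  [on edge]
    (0,7)@(1, 15): e=[40,0,-16] → .  [on edge]
  covered (2 px):
    . . . . . .
    . . . . . .
    . . . . . .
    . . . . . .
    X . . . . .
    . X . . . .
    . . . . . .
    . . . . . .
    . . . . . .
    . . . . . .

Final: [[1,5],[2,5]]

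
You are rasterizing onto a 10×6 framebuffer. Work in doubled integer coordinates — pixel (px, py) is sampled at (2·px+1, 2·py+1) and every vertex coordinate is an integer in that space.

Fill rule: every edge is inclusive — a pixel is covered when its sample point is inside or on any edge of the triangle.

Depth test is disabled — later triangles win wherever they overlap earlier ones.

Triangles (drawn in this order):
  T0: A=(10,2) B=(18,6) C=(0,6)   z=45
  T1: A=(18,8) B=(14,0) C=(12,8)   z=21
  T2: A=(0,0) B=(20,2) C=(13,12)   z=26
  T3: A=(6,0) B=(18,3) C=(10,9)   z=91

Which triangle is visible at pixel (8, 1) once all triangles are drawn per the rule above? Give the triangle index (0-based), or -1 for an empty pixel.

T0:
  2·area = 72
  edge (10, 2)→(18, 6): d=(8,4) inclusive
  edge (18, 6)→(0, 6): d=(-18,0) inclusive
  edge (0, 6)→(10, 2): d=(10,-4) inclusive
    (4,1)@(9, 3): e=[12,54,6] → #
    (5,1)@(11, 3): e=[4,54,14] → #
    (6,1)@(13, 3): e=[-4,54,22] → ·
    (1,2)@(3, 5): e=[52,18,2] → #
    (2,2)@(5, 5): e=[44,18,10] → #
    (3,2)@(7, 5): e=[36,18,18] → #
    (6,2)@(13, 5): e=[12,18,42] → #
    (7,2)@(15, 5): e=[4,18,50] → #
    (8,2)@(17, 5): e=[-4,18,58] → ·
    (1,3)@(3, 7): e=[68,-18,22] → ·
    (2,3)@(5, 7): e=[60,-18,30] → ·
    (3,3)@(7, 7): e=[52,-18,38] → ·
  covered (9 px):
    · · · · · · · · · ·
    · · · · # # · · · ·
    · # # # # # # # · ·
    · · · · · · · · · ·
    · · · · · · · · · ·
    · · · · · · · · · ·
T1:
  2·area = 48  (B↔C swapped to make it positive)
  edge (18, 8)→(12, 8): d=(-6,0) inclusive
  edge (12, 8)→(14, 0): d=(2,-8) inclusive
  edge (14, 0)→(18, 8): d=(4,8) inclusive
    (7,1)@(15, 3): e=[30,14,4] → #
    (8,1)@(17, 3): e=[30,30,-12] → ·
    (6,2)@(13, 5): e=[18,2,28] → #
    (8,2)@(17, 5): e=[18,34,-4] → ·
    (6,3)@(13, 7): e=[6,6,36] → #
    (8,3)@(17, 7): e=[6,38,4] → #
    (9,3)@(19, 7): e=[6,54,-12] → ·
    (6,4)@(13, 9): e=[-6,10,44] → ·
    (7,4)@(15, 9): e=[-6,26,28] → ·
    (8,4)@(17, 9): e=[-6,42,12] → ·
  covered (6 px):
    · · · · · · · · · ·
    · · · · · · · # · ·
    · · · · · · # # · ·
    · · · · · · # # # ·
    · · · · · · · · · ·
    · · · · · · · · · ·
T2:
  2·area = 214
  edge (0, 0)→(20, 2): d=(20,2) inclusive
  edge (20, 2)→(13, 12): d=(-7,10) inclusive
  edge (13, 12)→(0, 0): d=(-13,-12) inclusive
    (1,0)@(3, 1): e=[14,177,23] → #
    (2,0)@(5, 1): e=[10,157,47] → #
    (3,0)@(7, 1): e=[6,137,71] → #
    (4,0)@(9, 1): e=[2,117,95] → #
    (5,0)@(11, 1): e=[-2,97,119] → ·
    (1,1)@(3, 3): e=[54,163,-3] → ·
    (2,1)@(5, 3): e=[50,143,21] → #
    (5,1)@(11, 3): e=[38,83,93] → #
    (6,1)@(13, 3): e=[34,63,117] → #
    (7,1)@(15, 3): e=[30,43,141] → #
    (8,1)@(17, 3): e=[26,23,165] → #
    (9,1)@(19, 3): e=[22,3,189] → #
  covered (26 px):
    · # # # # · · · · ·
    · · # # # # # # # #
    · · · # # # # # # ·
    · · · · # # # # · ·
    · · · · · # # # · ·
    · · · · · · # · · ·
T3:
  2·area = 96
  edge (6, 0)→(18, 3): d=(12,3) inclusive
  edge (18, 3)→(10, 9): d=(-8,6) inclusive
  edge (10, 9)→(6, 0): d=(-4,-9) inclusive
    (3,0)@(7, 1): e=[9,82,5] → #
    (4,0)@(9, 1): e=[3,70,23] → #
    (5,0)@(11, 1): e=[-3,58,41] → ·
    (3,1)@(7, 3): e=[33,66,-3] → ·
    (4,1)@(9, 3): e=[27,54,15] → #
    (5,1)@(11, 3): e=[21,42,33] → #
    (6,1)@(13, 3): e=[15,30,51] → #
    (7,1)@(15, 3): e=[9,18,69] → #
    (8,1)@(17, 3): e=[3,6,87] → #
    (9,1)@(19, 3): e=[-3,-6,105] → ·
    (4,2)@(9, 5): e=[51,38,7] → #
    (8,2)@(17, 5): e=[27,-10,79] → ·
  covered (12 px):
    · · · # # · · · · ·
    · · · · # # # # # ·
    · · · · # # # # · ·
    · · · · · # · · · ·
    · · · · · · · · · ·
    · · · · · · · · · ·

Z-buffer (winner per pixel, '.' = empty):
  . 2 2 3 3 . . . . .
  . . 2 2 3 3 3 3 3 2
  . 0 0 2 3 3 3 3 2 .
  . . . . 2 3 2 2 1 .
  . . . . . 2 2 2 . .
  . . . . . . 2 . . .

Final: 3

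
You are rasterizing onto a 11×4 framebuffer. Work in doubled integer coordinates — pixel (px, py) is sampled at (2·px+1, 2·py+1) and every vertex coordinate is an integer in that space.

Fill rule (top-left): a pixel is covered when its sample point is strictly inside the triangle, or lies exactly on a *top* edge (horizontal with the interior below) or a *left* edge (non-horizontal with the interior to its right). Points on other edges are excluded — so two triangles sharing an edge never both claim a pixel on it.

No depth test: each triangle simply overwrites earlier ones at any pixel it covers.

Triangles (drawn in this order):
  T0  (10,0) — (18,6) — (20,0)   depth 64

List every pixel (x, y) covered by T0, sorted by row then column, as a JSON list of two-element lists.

T0:
  2·area = 60  (B↔C swapped to make it positive)
  edge (10, 0)→(20, 0): d=(10,0) top-left  bias=+0
  edge (20, 0)→(18, 6): d=(-2,6) right/bottom  bias=-1
  edge (18, 6)→(10, 0): d=(-8,-6) top-left  bias=+0
    (6,0)@(13, 1): e=[10,40,10] → X
    (7,0)@(15, 1): e=[10,28,22] → X
    (8,0)@(17, 1): e=[10,16,34] → X
    (9,0)@(19, 1): e=[10,4,46] → X
    (10,0)@(21, 1): e=[10,-8,58] → .
    (6,1)@(13, 3): e=[30,36,-6] → .
    (7,1)@(15, 3): e=[30,24,6] → X
    (9,1)@(19, 3): e=[30,0,30] → .  [on edge]
    (7,2)@(15, 5): e=[50,20,-10] → .
    (8,2)@(17, 5): e=[50,8,2] → X
    (9,2)@(19, 5): e=[50,-4,14] → .
    (8,3)@(17, 7): e=[70,4,-14] → .
  covered (7 px):
    . . . . . . X X X X .
    . . . . . . . X X . .
    . . . . . . . . X . .
    . . . . . . . . . . .

Result: [[6,0],[7,0],[8,0],[9,0],[7,1],[8,1],[8,2]]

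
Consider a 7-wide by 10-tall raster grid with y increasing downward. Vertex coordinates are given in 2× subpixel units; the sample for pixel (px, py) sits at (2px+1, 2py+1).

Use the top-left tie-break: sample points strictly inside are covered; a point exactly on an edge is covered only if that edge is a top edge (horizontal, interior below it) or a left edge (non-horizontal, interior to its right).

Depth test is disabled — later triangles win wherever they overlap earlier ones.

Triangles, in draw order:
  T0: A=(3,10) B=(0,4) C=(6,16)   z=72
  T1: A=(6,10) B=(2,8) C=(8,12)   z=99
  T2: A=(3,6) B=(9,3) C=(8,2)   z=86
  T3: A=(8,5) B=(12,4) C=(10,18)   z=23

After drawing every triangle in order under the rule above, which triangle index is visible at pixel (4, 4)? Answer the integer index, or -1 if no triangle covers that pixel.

T0:
  degenerate (2·area = 0) — covers nothing
T1:
  2·area = 4  (B↔C swapped to make it positive)
  edge (6, 10)→(8, 12): d=(2,2) right/bottom  bias=-1
  edge (8, 12)→(2, 8): d=(-6,-4) top-left  bias=+0
  edge (2, 8)→(6, 10): d=(4,2) right/bottom  bias=-1
    (0,2)@(1, 5): e=[0,14,-10] → ·  [on edge]
    (1,3)@(3, 7): e=[0,10,-6] → ·  [on edge]
    (2,4)@(5, 9): e=[0,6,-2] → ·  [on edge]
    (3,5)@(7, 11): e=[0,2,2] → ·  [on edge]
    (4,6)@(9, 13): e=[0,-2,6] → ·  [on edge]
    (5,7)@(11, 15): e=[0,-6,10] → ·  [on edge]
    (6,8)@(13, 17): e=[0,-10,14] → ·  [on edge]
  covered (0 px):
    · · · · · · ·
    · · · · · · ·
    · · · · · · ·
    · · · · · · ·
    · · · · · · ·
    · · · · · · ·
    · · · · · · ·
    · · · · · · ·
    · · · · · · ·
    · · · · · · ·
T2:
  2·area = 9  (B↔C swapped to make it positive)
  edge (3, 6)→(8, 2): d=(5,-4) top-left  bias=+0
  edge (8, 2)→(9, 3): d=(1,1) right/bottom  bias=-1
  edge (9, 3)→(3, 6): d=(-6,3) right/bottom  bias=-1
    (3,0)@(7, 1): e=[-9,0,18] → ·  [on edge]
    (6,0)@(13, 1): e=[15,-6,0] → ·  [on edge]
    (3,1)@(7, 3): e=[1,2,6] → #
    (4,1)@(9, 3): e=[9,0,0] → ·  [on edge]
    (2,2)@(5, 5): e=[3,6,0] → ·  [on edge]
    (3,2)@(7, 5): e=[11,4,-6] → ·
    (5,2)@(11, 5): e=[27,0,-18] → ·  [on edge]
    (0,3)@(1, 7): e=[-3,12,0] → ·  [on edge]
    (6,3)@(13, 7): e=[45,0,-36] → ·  [on edge]
  covered (1 px):
    · · · · · · ·
    · · · # · · ·
    · · · · · · ·
    · · · · · · ·
    · · · · · · ·
    · · · · · · ·
    · · · · · · ·
    · · · · · · ·
    · · · · · · ·
    · · · · · · ·
T3:
  2·area = 54
  edge (8, 5)→(12, 4): d=(4,-1) top-left  bias=+0
  edge (12, 4)→(10, 18): d=(-2,14) right/bottom  bias=-1
  edge (10, 18)→(8, 5): d=(-2,-13) top-left  bias=+0
    (4,2)@(9, 5): e=[1,40,13] → #
    (5,2)@(11, 5): e=[3,12,39] → #
    (6,2)@(13, 5): e=[5,-16,65] → ·
    (4,3)@(9, 7): e=[9,36,9] → #
    (6,3)@(13, 7): e=[13,-20,61] → ·
    (4,4)@(9, 9): e=[17,32,5] → #
    (6,4)@(13, 9): e=[21,-24,57] → ·
    (4,5)@(9, 11): e=[25,28,1] → #
    (5,5)@(11, 11): e=[27,0,27] → ·  [on edge]
    (4,6)@(9, 13): e=[33,24,-3] → ·
  covered (7 px):
    · · · · · · ·
    · · · · · · ·
    · · · · # # ·
    · · · · # # ·
    · · · · # # ·
    · · · · # · ·
    · · · · · · ·
    · · · · · · ·
    · · · · · · ·
    · · · · · · ·

Z-buffer (winner per pixel, '.' = empty):
  . . . . . . .
  . . . 2 . . .
  . . . . 3 3 .
  . . . . 3 3 .
  . . . . 3 3 .
  . . . . 3 . .
  . . . . . . .
  . . . . . . .
  . . . . . . .
  . . . . . . .

Final: 3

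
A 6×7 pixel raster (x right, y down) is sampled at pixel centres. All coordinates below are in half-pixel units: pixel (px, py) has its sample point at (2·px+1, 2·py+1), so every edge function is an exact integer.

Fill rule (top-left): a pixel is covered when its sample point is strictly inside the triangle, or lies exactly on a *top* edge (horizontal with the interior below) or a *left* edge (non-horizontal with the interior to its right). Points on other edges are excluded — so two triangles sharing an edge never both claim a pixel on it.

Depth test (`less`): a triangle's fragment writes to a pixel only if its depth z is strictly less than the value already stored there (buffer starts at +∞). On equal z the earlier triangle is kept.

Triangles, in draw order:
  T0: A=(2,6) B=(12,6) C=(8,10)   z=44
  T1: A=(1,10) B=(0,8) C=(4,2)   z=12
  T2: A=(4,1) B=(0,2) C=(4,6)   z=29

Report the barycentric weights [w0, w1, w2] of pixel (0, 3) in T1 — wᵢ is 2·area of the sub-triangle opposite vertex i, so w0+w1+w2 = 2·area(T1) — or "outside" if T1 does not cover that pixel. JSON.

T0:
  2·area = 40
  edge (2, 6)→(12, 6): d=(10,0) top-left  bias=+0
  edge (12, 6)→(8, 10): d=(-4,4) right/bottom  bias=-1
  edge (8, 10)→(2, 6): d=(-6,-4) top-left  bias=+0
    (2,3)@(5, 7): e=[10,24,6] → █
    (3,3)@(7, 7): e=[10,16,14] → █
    (4,3)@(9, 7): e=[10,8,22] → █
    (5,3)@(11, 7): e=[10,0,30] → ·  [on edge]
    (2,4)@(5, 9): e=[30,16,-6] → ·
    (3,4)@(7, 9): e=[30,8,2] → █
    (4,4)@(9, 9): e=[30,0,10] → ·  [on edge]
    (3,5)@(7, 11): e=[50,0,-10] → ·  [on edge]
    (2,6)@(5, 13): e=[70,0,-30] → ·  [on edge]
  covered (4 px):
    · · · · · ·
    · · · · · ·
    · · · · · ·
    · · █ █ █ ·
    · · · █ · ·
    · · · · · ·
    · · · · · ·
T1:
  2·area = 14
  edge (1, 10)→(0, 8): d=(-1,-2) top-left  bias=+0
  edge (0, 8)→(4, 2): d=(4,-6) top-left  bias=+0
  edge (4, 2)→(1, 10): d=(-3,8) right/bottom  bias=-1
    (0,3)@(1, 7): e=[3,2,9] → █
    (1,3)@(3, 7): e=[7,14,-7] → ·
    (0,4)@(1, 9): e=[1,10,3] → █
    (1,4)@(3, 9): e=[5,22,-13] → ·
    (0,5)@(1, 11): e=[-1,18,-3] → ·
  covered (2 px):
    · · · · · ·
    · · · · · ·
    · · · · · ·
    █ · · · · ·
    █ · · · · ·
    · · · · · ·
    · · · · · ·
T2:
  2·area = 20  (B↔C swapped to make it positive)
  edge (4, 1)→(4, 6): d=(0,5) right/bottom  bias=-1
  edge (4, 6)→(0, 2): d=(-4,-4) top-left  bias=+0
  edge (0, 2)→(4, 1): d=(4,-1) top-left  bias=+0
    (0,1)@(1, 3): e=[15,0,5] → █  [on edge]
    (1,1)@(3, 3): e=[5,8,7] → █
    (2,1)@(5, 3): e=[-5,16,9] → ·
    (0,2)@(1, 5): e=[15,-8,13] → ·
    (1,2)@(3, 5): e=[5,0,15] → █  [on edge]
    (2,2)@(5, 5): e=[-5,8,17] → ·
    (1,3)@(3, 7): e=[5,-8,23] → ·
    (2,3)@(5, 7): e=[-5,0,25] → ·  [on edge]
    (3,4)@(7, 9): e=[-15,0,35] → ·  [on edge]
    (4,5)@(9, 11): e=[-25,0,45] → ·  [on edge]
    (5,6)@(11, 13): e=[-35,0,55] → ·  [on edge]
  covered (3 px):
    · · · · · ·
    █ █ · · · ·
    · █ · · · ·
    · · · · · ·
    · · · · · ·
    · · · · · ·
    · · · · · ·

Answer: [2,9,3]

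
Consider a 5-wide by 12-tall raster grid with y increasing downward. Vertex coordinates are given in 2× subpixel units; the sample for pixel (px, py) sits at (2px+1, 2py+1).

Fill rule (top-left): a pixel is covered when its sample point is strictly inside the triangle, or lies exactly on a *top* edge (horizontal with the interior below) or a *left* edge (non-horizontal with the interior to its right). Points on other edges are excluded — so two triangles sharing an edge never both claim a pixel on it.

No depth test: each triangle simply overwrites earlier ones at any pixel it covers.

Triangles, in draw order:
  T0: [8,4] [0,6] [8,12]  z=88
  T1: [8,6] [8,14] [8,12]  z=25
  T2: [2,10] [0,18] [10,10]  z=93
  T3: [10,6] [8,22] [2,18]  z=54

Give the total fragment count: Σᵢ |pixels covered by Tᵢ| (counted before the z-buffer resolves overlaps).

T0:
  2·area = 64  (B↔C swapped to make it positive)
  edge (8, 4)→(8, 12): d=(0,8) right/bottom  bias=-1
  edge (8, 12)→(0, 6): d=(-8,-6) top-left  bias=+0
  edge (0, 6)→(8, 4): d=(8,-2) top-left  bias=+0
    (2,2)@(5, 5): e=[24,38,2] → X
    (3,2)@(7, 5): e=[8,50,6] → X
    (4,2)@(9, 5): e=[-8,62,10] → .
    (1,3)@(3, 7): e=[40,10,14] → X
    (4,3)@(9, 7): e=[-8,46,26] → .
    (1,4)@(3, 9): e=[40,-6,30] → .
    (2,4)@(5, 9): e=[24,6,34] → X
    (4,4)@(9, 9): e=[-8,30,42] → .
    (2,5)@(5, 11): e=[24,-10,50] → .
    (3,5)@(7, 11): e=[8,2,54] → X
    (4,5)@(9, 11): e=[-8,14,58] → .
    (3,6)@(7, 13): e=[8,-14,70] → .
  covered (8 px):
    . . . . .
    . . . . .
    . . X X .
    . X X X .
    . . X X .
    . . . X .
    . . . . .
    . . . . .
    . . . . .
    . . . . .
    . . . . .
    . . . . .
T1:
  degenerate (2·area = 0) — covers nothing
T2:
  2·area = 64  (B↔C swapped to make it positive)
  edge (2, 10)→(10, 10): d=(8,0) top-left  bias=+0
  edge (10, 10)→(0, 18): d=(-10,8) right/bottom  bias=-1
  edge (0, 18)→(2, 10): d=(2,-8) top-left  bias=+0
    (1,5)@(3, 11): e=[8,46,10] → X
    (2,5)@(5, 11): e=[8,30,26] → X
    (3,5)@(7, 11): e=[8,14,42] → X
    (4,5)@(9, 11): e=[8,-2,58] → .
    (1,6)@(3, 13): e=[24,26,14] → X
    (3,6)@(7, 13): e=[24,-6,46] → .
    (0,7)@(1, 15): e=[40,22,2] → X
    (2,7)@(5, 15): e=[40,-10,34] → .
    (0,8)@(1, 17): e=[56,2,6] → X
    (1,8)@(3, 17): e=[56,-14,22] → .
    (0,9)@(1, 19): e=[72,-18,10] → .
  covered (8 px):
    . . . . .
    . . . . .
    . . . . .
    . . . . .
    . . . . .
    . X X X .
    . X X . .
    X X . . .
    X . . . .
    . . . . .
    . . . . .
    . . . . .
T3:
  2·area = 104
  edge (10, 6)→(8, 22): d=(-2,16) right/bottom  bias=-1
  edge (8, 22)→(2, 18): d=(-6,-4) top-left  bias=+0
  edge (2, 18)→(10, 6): d=(8,-12) top-left  bias=+0
    (4,4)@(9, 9): e=[10,82,12] → X
    (3,5)@(7, 11): e=[38,62,4] → X
    (3,6)@(7, 13): e=[34,50,20] → X
    (2,7)@(5, 15): e=[62,30,12] → X
    (4,7)@(9, 15): e=[-2,46,60] → .
    (1,8)@(3, 17): e=[90,10,4] → X
    (4,8)@(9, 17): e=[-6,34,76] → .
    (1,9)@(3, 19): e=[86,-2,20] → .
    (2,9)@(5, 19): e=[54,6,44] → X
    (4,9)@(9, 19): e=[-10,22,92] → .
    (2,10)@(5, 21): e=[50,-6,60] → .
    (3,10)@(7, 21): e=[18,2,84] → X
  covered (13 px):
    . . . . .
    . . . . .
    . . . . .
    . . . . .
    . . . . X
    . . . X X
    . . . X X
    . . X X .
    . X X X .
    . . X X .
    . . . X .
    . . . . .

Answer: 29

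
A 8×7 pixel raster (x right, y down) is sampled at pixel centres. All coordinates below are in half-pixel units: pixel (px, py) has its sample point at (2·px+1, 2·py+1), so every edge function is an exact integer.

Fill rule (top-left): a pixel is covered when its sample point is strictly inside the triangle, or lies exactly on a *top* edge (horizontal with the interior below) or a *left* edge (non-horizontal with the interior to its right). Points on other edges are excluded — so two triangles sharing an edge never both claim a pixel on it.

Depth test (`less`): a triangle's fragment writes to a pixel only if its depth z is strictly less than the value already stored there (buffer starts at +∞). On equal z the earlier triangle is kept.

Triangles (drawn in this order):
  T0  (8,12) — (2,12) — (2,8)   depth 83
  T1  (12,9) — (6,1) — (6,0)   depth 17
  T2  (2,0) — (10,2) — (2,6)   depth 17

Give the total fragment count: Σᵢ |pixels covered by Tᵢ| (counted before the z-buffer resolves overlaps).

T0:
  2·area = 24
  edge (8, 12)→(2, 12): d=(-6,0) right/bottom  bias=-1
  edge (2, 12)→(2, 8): d=(0,-4) top-left  bias=+0
  edge (2, 8)→(8, 12): d=(6,4) right/bottom  bias=-1
    (1,4)@(3, 9): e=[18,4,2] → #
    (2,4)@(5, 9): e=[18,12,-6] → ·
    (1,5)@(3, 11): e=[6,4,14] → #
    (2,5)@(5, 11): e=[6,12,6] → #
    (3,5)@(7, 11): e=[6,20,-2] → ·
    (1,6)@(3, 13): e=[-6,4,26] → ·
    (2,6)@(5, 13): e=[-6,12,18] → ·
  covered (3 px):
    · · · · · · · ·
    · · · · · · · ·
    · · · · · · · ·
    · · · · · · · ·
    · # · · · · · ·
    · # # · · · · ·
    · · · · · · · ·
T1:
  2·area = 6
  edge (12, 9)→(6, 1): d=(-6,-8) top-left  bias=+0
  edge (6, 1)→(6, 0): d=(0,-1) top-left  bias=+0
  edge (6, 0)→(12, 9): d=(6,9) right/bottom  bias=-1
    (4,2)@(9, 5): e=[0,3,3] → #  [on edge]
    (5,2)@(11, 5): e=[16,5,-15] → ·
    (4,3)@(9, 7): e=[-12,3,15] → ·
    (7,6)@(15, 13): e=[0,9,-3] → ·  [on edge]
  covered (1 px):
    · · · · · · · ·
    · · · · · · · ·
    · · · · # · · ·
    · · · · · · · ·
    · · · · · · · ·
    · · · · · · · ·
    · · · · · · · ·
T2:
  2·area = 48
  edge (2, 0)→(10, 2): d=(8,2) right/bottom  bias=-1
  edge (10, 2)→(2, 6): d=(-8,4) right/bottom  bias=-1
  edge (2, 6)→(2, 0): d=(0,-6) top-left  bias=+0
    (1,0)@(3, 1): e=[6,36,6] → #
    (2,0)@(5, 1): e=[2,28,18] → #
    (3,0)@(7, 1): e=[-2,20,30] → ·
    (1,1)@(3, 3): e=[22,20,6] → #
    (3,1)@(7, 3): e=[14,4,30] → #
    (4,1)@(9, 3): e=[10,-4,42] → ·
    (1,2)@(3, 5): e=[38,4,6] → #
    (2,2)@(5, 5): e=[34,-4,18] → ·
    (3,2)@(7, 5): e=[30,-12,30] → ·
    (1,3)@(3, 7): e=[54,-12,6] → ·
  covered (6 px):
    · # # · · · · ·
    · # # # · · · ·
    · # · · · · · ·
    · · · · · · · ·
    · · · · · · · ·
    · · · · · · · ·
    · · · · · · · ·

Answer: 10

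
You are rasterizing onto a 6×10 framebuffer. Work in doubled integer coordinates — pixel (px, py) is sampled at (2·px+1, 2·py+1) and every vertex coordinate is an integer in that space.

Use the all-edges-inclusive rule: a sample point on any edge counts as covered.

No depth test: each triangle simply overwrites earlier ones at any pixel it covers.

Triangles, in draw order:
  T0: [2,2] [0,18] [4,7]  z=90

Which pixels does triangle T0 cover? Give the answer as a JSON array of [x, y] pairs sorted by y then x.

T0:
  2·area = 42  (B↔C swapped to make it positive)
  edge (2, 2)→(4, 7): d=(2,5) inclusive
  edge (4, 7)→(0, 18): d=(-4,11) inclusive
  edge (0, 18)→(2, 2): d=(2,-16) inclusive
    (1,2)@(3, 5): e=[1,19,22] → #
    (2,2)@(5, 5): e=[-9,-3,54] → ·
    (1,3)@(3, 7): e=[5,11,26] → #
    (2,3)@(5, 7): e=[-5,-11,58] → ·
    (1,4)@(3, 9): e=[9,3,30] → #
    (2,4)@(5, 9): e=[-1,-19,62] → ·
    (0,5)@(1, 11): e=[23,17,2] → #
    (1,5)@(3, 11): e=[13,-5,34] → ·
    (0,6)@(1, 13): e=[27,9,6] → #
    (1,6)@(3, 13): e=[17,-13,38] → ·
    (0,7)@(1, 15): e=[31,1,10] → #
    (1,7)@(3, 15): e=[21,-21,42] → ·
  covered (6 px):
    · · · · · ·
    · · · · · ·
    · # · · · ·
    · # · · · ·
    · # · · · ·
    # · · · · ·
    # · · · · ·
    # · · · · ·
    · · · · · ·
    · · · · · ·

Result: [[1,2],[1,3],[1,4],[0,5],[0,6],[0,7]]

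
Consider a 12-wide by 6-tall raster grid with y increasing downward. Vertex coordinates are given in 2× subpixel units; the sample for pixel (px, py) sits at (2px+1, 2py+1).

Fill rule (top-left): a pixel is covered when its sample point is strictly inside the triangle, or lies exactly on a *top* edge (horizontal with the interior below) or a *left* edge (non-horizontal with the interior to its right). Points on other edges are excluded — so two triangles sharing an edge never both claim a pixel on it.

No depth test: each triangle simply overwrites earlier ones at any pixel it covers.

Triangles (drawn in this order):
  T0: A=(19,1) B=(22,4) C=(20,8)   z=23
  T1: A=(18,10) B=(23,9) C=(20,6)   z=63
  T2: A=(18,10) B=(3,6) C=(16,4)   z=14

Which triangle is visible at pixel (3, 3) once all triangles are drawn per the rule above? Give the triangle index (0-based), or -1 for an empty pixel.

T0:
  2·area = 18
  edge (19, 1)→(22, 4): d=(3,3) right/bottom  bias=-1
  edge (22, 4)→(20, 8): d=(-2,4) right/bottom  bias=-1
  edge (20, 8)→(19, 1): d=(-1,-7) top-left  bias=+0
    (9,0)@(19, 1): e=[0,18,0] → .  [on edge]
    (10,1)@(21, 3): e=[0,6,12] → .  [on edge]
    (10,2)@(21, 5): e=[6,2,10] → X
    (11,2)@(23, 5): e=[0,-6,24] → .  [on edge]
    (10,3)@(21, 7): e=[12,-2,8] → .
  covered (1 px):
    . . . . . . . . . . . .
    . . . . . . . . . . . .
    . . . . . . . . . . X .
    . . . . . . . . . . . .
    . . . . . . . . . . . .
    . . . . . . . . . . . .
T1:
  2·area = 18  (B↔C swapped to make it positive)
  edge (18, 10)→(20, 6): d=(2,-4) top-left  bias=+0
  edge (20, 6)→(23, 9): d=(3,3) right/bottom  bias=-1
  edge (23, 9)→(18, 10): d=(-5,1) right/bottom  bias=-1
    (7,0)@(15, 1): e=[-30,0,48] → .  [on edge]
    (8,1)@(17, 3): e=[-18,0,36] → .  [on edge]
    (9,2)@(19, 5): e=[-6,0,24] → .  [on edge]
    (10,3)@(21, 7): e=[6,0,12] → .  [on edge]
    (9,4)@(19, 9): e=[2,12,4] → X
    (10,4)@(21, 9): e=[10,6,2] → X
    (11,4)@(23, 9): e=[18,0,0] → .  [on edge]
    (6,5)@(13, 11): e=[-18,36,0] → .  [on edge]
    (9,5)@(19, 11): e=[6,18,-6] → .
    (10,5)@(21, 11): e=[14,12,-8] → .
  covered (2 px):
    . . . . . . . . . . . .
    . . . . . . . . . . . .
    . . . . . . . . . . . .
    . . . . . . . . . . . .
    . . . . . . . . . X X .
    . . . . . . . . . . . .
T2:
  2·area = 82
  edge (18, 10)→(3, 6): d=(-15,-4) top-left  bias=+0
  edge (3, 6)→(16, 4): d=(13,-2) top-left  bias=+0
  edge (16, 4)→(18, 10): d=(2,6) right/bottom  bias=-1
    (7,0)@(15, 1): e=[123,-41,0] → .  [on edge]
    (5,2)@(11, 5): e=[47,3,32] → X
    (6,2)@(13, 5): e=[55,7,20] → X
    (7,2)@(15, 5): e=[63,11,8] → X
    (8,2)@(17, 5): e=[71,15,-4] → .
    (3,3)@(7, 7): e=[1,21,60] → X
    (4,3)@(9, 7): e=[9,25,48] → X
    (8,3)@(17, 7): e=[41,41,0] → .  [on edge]
    (3,4)@(7, 9): e=[-29,47,64] → .
    (4,4)@(9, 9): e=[-21,51,52] → .
    (5,4)@(11, 9): e=[-13,55,40] → .
    (6,4)@(13, 9): e=[-5,59,28] → .
  covered (10 px):
    . . . . . . . . . . . .
    . . . . . . . . . . . .
    . . . . . X X X . . . .
    . . . X X X X X . . . .
    . . . . . . . X X . . .
    . . . . . . . . . . . .

Z-buffer (winner per pixel, '.' = empty):
  . . . . . . . . . . . .
  . . . . . . . . . . . .
  . . . . . 2 2 2 . . 0 .
  . . . 2 2 2 2 2 . . . .
  . . . . . . . 2 2 1 1 .
  . . . . . . . . . . . .

Answer: 2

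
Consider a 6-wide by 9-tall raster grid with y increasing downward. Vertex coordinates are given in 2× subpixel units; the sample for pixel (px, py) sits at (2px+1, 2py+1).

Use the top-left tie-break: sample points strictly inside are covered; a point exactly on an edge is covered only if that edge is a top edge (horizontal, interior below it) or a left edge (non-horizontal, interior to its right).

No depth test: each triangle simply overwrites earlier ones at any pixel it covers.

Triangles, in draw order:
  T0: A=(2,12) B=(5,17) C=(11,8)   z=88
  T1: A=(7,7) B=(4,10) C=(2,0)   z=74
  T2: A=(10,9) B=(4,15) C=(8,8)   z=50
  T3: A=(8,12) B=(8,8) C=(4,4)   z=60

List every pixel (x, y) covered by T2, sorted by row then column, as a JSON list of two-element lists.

T0:
  2·area = 57  (B↔C swapped to make it positive)
  edge (2, 12)→(11, 8): d=(9,-4) top-left  bias=+0
  edge (11, 8)→(5, 17): d=(-6,9) right/bottom  bias=-1
  edge (5, 17)→(2, 12): d=(-3,-5) top-left  bias=+0
    (4,4)@(9, 9): e=[1,12,44] → #
    (5,4)@(11, 9): e=[9,-6,54] → ·
    (2,5)@(5, 11): e=[3,36,18] → #
    (3,5)@(7, 11): e=[11,18,28] → #
    (4,5)@(9, 11): e=[19,0,38] → ·  [on edge]
    (1,6)@(3, 13): e=[13,42,2] → #
    (4,6)@(9, 13): e=[37,-12,32] → ·
    (1,7)@(3, 15): e=[31,30,-4] → ·
    (2,7)@(5, 15): e=[39,12,6] → #
    (3,7)@(7, 15): e=[47,-6,16] → ·
    (2,8)@(5, 17): e=[57,0,0] → ·  [on edge]
  covered (7 px):
    · · · · · ·
    · · · · · ·
    · · · · · ·
    · · · · · ·
    · · · · # ·
    · · # # · ·
    · # # # · ·
    · · # · · ·
    · · · · · ·
T1:
  2·area = 36
  edge (7, 7)→(4, 10): d=(-3,3) right/bottom  bias=-1
  edge (4, 10)→(2, 0): d=(-2,-10) top-left  bias=+0
  edge (2, 0)→(7, 7): d=(5,7) right/bottom  bias=-1
    (1,1)@(3, 3): e=[24,4,8] → #
    (2,1)@(5, 3): e=[18,24,-6] → ·
    (5,1)@(11, 3): e=[0,84,-48] → ·  [on edge]
    (1,2)@(3, 5): e=[18,0,18] → #  [on edge]
    (2,2)@(5, 5): e=[12,20,4] → #
    (3,2)@(7, 5): e=[6,40,-10] → ·
    (4,2)@(9, 5): e=[0,60,-24] → ·  [on edge]
    (1,3)@(3, 7): e=[12,-4,28] → ·
    (2,3)@(5, 7): e=[6,16,14] → #
    (3,3)@(7, 7): e=[0,36,0] → ·  [on edge]
    (2,4)@(5, 9): e=[0,12,24] → ·  [on edge]
    (1,5)@(3, 11): e=[0,-12,48] → ·  [on edge]
    (0,6)@(1, 13): e=[0,-36,72] → ·  [on edge]
    (2,7)@(5, 15): e=[-18,0,54] → ·  [on edge]
  covered (4 px):
    · · · · · ·
    · # · · · ·
    · # # · · ·
    · · # · · ·
    · · · · · ·
    · · · · · ·
    · · · · · ·
    · · · · · ·
    · · · · · ·
T2:
  2·area = 18
  edge (10, 9)→(4, 15): d=(-6,6) right/bottom  bias=-1
  edge (4, 15)→(8, 8): d=(4,-7) top-left  bias=+0
  edge (8, 8)→(10, 9): d=(2,1) right/bottom  bias=-1
    (4,4)@(9, 9): e=[6,11,1] → #
    (5,4)@(11, 9): e=[-6,25,-1] → ·
    (3,5)@(7, 11): e=[6,5,7] → #
    (4,5)@(9, 11): e=[-6,19,5] → ·
    (3,6)@(7, 13): e=[-6,13,11] → ·
  covered (2 px):
    · · · · · ·
    · · · · · ·
    · · · · · ·
    · · · · · ·
    · · · · # ·
    · · · # · ·
    · · · · · ·
    · · · · · ·
    · · · · · ·
T3:
  2·area = 16  (B↔C swapped to make it positive)
  edge (8, 12)→(4, 4): d=(-4,-8) top-left  bias=+0
  edge (4, 4)→(8, 8): d=(4,4) right/bottom  bias=-1
  edge (8, 8)→(8, 12): d=(0,4) right/bottom  bias=-1
    (0,0)@(1, 1): e=[-12,0,28] → ·  [on edge]
    (1,1)@(3, 3): e=[-4,0,20] → ·  [on edge]
    (2,2)@(5, 5): e=[4,0,12] → ·  [on edge]
    (3,3)@(7, 7): e=[12,0,4] → ·  [on edge]
    (3,4)@(7, 9): e=[4,8,4] → #
    (4,4)@(9, 9): e=[20,0,-4] → ·  [on edge]
    (3,5)@(7, 11): e=[-4,16,4] → ·
    (5,5)@(11, 11): e=[28,0,-12] → ·  [on edge]
  covered (1 px):
    · · · · · ·
    · · · · · ·
    · · · · · ·
    · · · · · ·
    · · · # · ·
    · · · · · ·
    · · · · · ·
    · · · · · ·
    · · · · · ·

Answer: [[4,4],[3,5]]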